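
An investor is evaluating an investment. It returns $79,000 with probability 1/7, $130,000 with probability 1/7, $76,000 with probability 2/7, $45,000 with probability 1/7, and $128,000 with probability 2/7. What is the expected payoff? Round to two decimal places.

$94,571.43

EV = 1/7 × 79000 + 1/7 × 130000 + 2/7 × 76000 + 1/7 × 45000 + 2/7 × 128000 = 11285.7143 + 18571.4286 + 21714.2857 + 6428.5714 + 36571.4286 = 94571.4286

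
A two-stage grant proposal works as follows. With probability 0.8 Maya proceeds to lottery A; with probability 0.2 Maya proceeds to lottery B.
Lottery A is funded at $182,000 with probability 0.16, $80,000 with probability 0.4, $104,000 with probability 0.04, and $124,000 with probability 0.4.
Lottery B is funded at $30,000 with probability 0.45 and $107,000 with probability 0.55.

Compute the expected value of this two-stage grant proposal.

$106,374

EV(A) = 0.16 × 182000 + 0.4 × 80000 + 0.04 × 104000 + 0.4 × 124000 = 29120 + 32000 + 4160 + 49600 = 114880
EV(B) = 0.45 × 30000 + 0.55 × 107000 = 13500 + 58850 = 72350
Overall = 0.8 × 114880 + 0.2 × 72350 = 91904 + 14470 = 106374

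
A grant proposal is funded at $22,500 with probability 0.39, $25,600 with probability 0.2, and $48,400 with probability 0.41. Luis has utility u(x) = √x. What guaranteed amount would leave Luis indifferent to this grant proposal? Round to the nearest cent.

$32,652.49

E[u] = 0.39·√22500 + 0.2·√25600 + 0.41·√48400 = 0.39·150 + 0.2·160 + 0.41·220 = 180.7
CE = (180.7)² = 32652.49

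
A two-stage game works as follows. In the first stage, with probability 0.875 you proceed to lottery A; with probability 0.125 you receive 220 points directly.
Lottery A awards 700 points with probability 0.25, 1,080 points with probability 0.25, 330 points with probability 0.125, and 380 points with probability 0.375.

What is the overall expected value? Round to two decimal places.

EV(A) = 0.25 × 700 + 0.25 × 1080 + 0.125 × 330 + 0.375 × 380 = 175 + 270 + 41.25 + 142.5 = 628.75
Branch B: 220 (certain)
Overall = 0.875 × 628.75 + 0.125 × 220 = 550.15625 + 27.5 = 577.65625

577.66 points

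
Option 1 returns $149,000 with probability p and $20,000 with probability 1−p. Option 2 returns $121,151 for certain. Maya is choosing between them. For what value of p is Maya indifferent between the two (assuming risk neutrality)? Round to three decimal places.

p·149000 + (1−p)·20000 = 121151
129000p + 20000 = 121151
p = (121151 − 20000) / 129000

p = 0.784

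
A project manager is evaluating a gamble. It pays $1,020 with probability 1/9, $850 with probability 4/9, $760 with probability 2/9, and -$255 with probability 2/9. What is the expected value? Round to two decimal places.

$603.33

EV = 1/9 × 1020 + 4/9 × 850 + 2/9 × 760 + 2/9 × (-255) = 113.3333 + 377.7778 + 168.8889 − 56.6667 = 603.3333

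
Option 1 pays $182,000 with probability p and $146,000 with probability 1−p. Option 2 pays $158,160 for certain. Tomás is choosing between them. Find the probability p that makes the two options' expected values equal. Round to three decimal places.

p = 0.338

p·182000 + (1−p)·146000 = 158160
36000p + 146000 = 158160
p = (158160 − 146000) / 36000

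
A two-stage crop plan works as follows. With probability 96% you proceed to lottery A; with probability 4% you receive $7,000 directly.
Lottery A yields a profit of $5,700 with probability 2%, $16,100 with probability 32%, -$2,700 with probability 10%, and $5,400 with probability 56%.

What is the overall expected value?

$7,979.20

EV(A) = 0.02 × 5700 + 0.32 × 16100 + 0.1 × (-2700) + 0.56 × 5400 = 114 + 5152 − 270 + 3024 = 8020
Branch B: 7000 (certain)
Overall = 0.96 × 8020 + 0.04 × 7000 = 7699.2 + 280 = 7979.2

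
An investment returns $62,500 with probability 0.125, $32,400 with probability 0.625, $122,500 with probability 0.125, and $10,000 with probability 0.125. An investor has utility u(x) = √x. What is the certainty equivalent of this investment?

$40,000

E[u] = 0.125·√62500 + 0.625·√32400 + 0.125·√122500 + 0.125·√10000 = 0.125·250 + 0.625·180 + 0.125·350 + 0.125·100 = 200
CE = (200)² = 40000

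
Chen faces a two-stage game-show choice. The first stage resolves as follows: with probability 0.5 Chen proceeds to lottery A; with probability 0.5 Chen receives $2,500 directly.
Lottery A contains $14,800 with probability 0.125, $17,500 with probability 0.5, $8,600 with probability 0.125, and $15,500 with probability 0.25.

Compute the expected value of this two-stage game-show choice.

EV(A) = 0.125 × 14800 + 0.5 × 17500 + 0.125 × 8600 + 0.25 × 15500 = 1850 + 8750 + 1075 + 3875 = 15550
Branch B: 2500 (certain)
Overall = 0.5 × 15550 + 0.5 × 2500 = 7775 + 1250 = 9025

$9,025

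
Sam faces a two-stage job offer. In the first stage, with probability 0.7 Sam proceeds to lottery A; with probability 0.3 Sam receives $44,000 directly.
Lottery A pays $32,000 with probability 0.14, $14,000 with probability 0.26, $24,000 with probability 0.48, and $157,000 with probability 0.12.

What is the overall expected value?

$40,136

EV(A) = 0.14 × 32000 + 0.26 × 14000 + 0.48 × 24000 + 0.12 × 157000 = 4480 + 3640 + 11520 + 18840 = 38480
Branch B: 44000 (certain)
Overall = 0.7 × 38480 + 0.3 × 44000 = 26936 + 13200 = 40136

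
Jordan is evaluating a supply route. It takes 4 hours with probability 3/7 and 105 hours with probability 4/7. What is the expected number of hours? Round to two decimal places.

EV = 3/7 × 4 + 4/7 × 105 = 1.7143 + 60 = 61.7143

61.71 hours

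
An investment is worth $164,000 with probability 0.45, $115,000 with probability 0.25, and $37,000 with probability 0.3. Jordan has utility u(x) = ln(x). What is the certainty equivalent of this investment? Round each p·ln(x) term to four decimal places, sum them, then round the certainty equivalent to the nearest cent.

E[u] = 0.45·ln(164000) + 0.25·ln(115000) + 0.3·ln(37000) = 5.4034 + 2.9132 + 3.1556 = 11.4722
CE = e^11.4722 ≈ 96009.27

$96,009.27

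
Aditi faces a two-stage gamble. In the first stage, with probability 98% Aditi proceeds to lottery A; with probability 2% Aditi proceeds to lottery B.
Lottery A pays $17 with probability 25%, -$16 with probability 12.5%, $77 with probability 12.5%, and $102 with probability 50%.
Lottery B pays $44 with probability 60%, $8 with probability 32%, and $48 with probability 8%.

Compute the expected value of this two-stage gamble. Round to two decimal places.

$62.27

EV(A) = 0.25 × 17 + 0.125 × (-16) + 0.125 × 77 + 0.5 × 102 = 4.25 − 2 + 9.625 + 51 = 62.875
EV(B) = 0.6 × 44 + 0.32 × 8 + 0.08 × 48 = 26.4 + 2.56 + 3.84 = 32.8
Overall = 0.98 × 62.875 + 0.02 × 32.8 = 61.6175 + 0.656 = 62.2735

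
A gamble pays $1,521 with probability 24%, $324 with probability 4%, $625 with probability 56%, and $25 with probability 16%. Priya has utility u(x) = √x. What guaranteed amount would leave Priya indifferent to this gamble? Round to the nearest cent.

$619.01

E[u] = 0.24·√1521 + 0.04·√324 + 0.56·√625 + 0.16·√25 = 0.24·39 + 0.04·18 + 0.56·25 + 0.16·5 = 24.88
CE = (24.88)² = 619.0144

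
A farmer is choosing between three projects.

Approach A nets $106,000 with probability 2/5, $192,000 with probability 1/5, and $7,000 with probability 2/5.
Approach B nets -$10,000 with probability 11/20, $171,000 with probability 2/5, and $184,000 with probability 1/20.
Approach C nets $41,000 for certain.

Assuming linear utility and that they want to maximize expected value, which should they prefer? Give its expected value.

Approach A ($83,600)

Approach A = 2/5 × 106000 + 1/5 × 192000 + 2/5 × 7000 = 42400 + 38400 + 2800 = 83600
Approach B = 11/20 × (-10000) + 2/5 × 171000 + 1/20 × 184000 = -5500 + 68400 + 9200 = 72100
Approach C: 41000 (certain)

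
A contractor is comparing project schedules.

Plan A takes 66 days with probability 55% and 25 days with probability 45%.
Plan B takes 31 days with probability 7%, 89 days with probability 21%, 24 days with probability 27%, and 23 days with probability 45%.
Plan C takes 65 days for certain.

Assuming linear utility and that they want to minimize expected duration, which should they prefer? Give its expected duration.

Plan A = 0.55 × 66 + 0.45 × 25 = 36.3 + 11.25 = 47.55
Plan B = 0.07 × 31 + 0.21 × 89 + 0.27 × 24 + 0.45 × 23 = 2.17 + 18.69 + 6.48 + 10.35 = 37.69
Plan C: 65 (certain)

Plan B (37.69 days)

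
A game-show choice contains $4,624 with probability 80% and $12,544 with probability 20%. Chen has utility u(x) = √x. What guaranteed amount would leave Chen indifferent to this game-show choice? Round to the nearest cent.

$5,898.24

E[u] = 0.8·√4624 + 0.2·√12544 = 0.8·68 + 0.2·112 = 76.8
CE = (76.8)² = 5898.24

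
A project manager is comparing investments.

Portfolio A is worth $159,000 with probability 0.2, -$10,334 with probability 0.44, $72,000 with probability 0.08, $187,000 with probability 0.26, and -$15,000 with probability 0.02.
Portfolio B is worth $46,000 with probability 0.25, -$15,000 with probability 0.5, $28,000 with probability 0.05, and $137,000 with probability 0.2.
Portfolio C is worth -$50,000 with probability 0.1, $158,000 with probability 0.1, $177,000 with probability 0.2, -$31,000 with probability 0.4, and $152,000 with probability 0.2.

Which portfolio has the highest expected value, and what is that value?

Portfolio A = 0.2 × 159000 + 0.44 × (-10334) + 0.08 × 72000 + 0.26 × 187000 + 0.02 × (-15000) = 31800 − 4546.96 + 5760 + 48620 − 300 = 81333.04
Portfolio B = 0.25 × 46000 + 0.5 × (-15000) + 0.05 × 28000 + 0.2 × 137000 = 11500 − 7500 + 1400 + 27400 = 32800
Portfolio C = 0.1 × (-50000) + 0.1 × 158000 + 0.2 × 177000 + 0.4 × (-31000) + 0.2 × 152000 = -5000 + 15800 + 35400 − 12400 + 30400 = 64200

Portfolio A ($81,333.04)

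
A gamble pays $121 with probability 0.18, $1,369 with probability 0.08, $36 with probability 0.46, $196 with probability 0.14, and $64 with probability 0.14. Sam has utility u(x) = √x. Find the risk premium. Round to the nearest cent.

E[u] = 0.18·√121 + 0.08·√1369 + 0.46·√36 + 0.14·√196 + 0.14·√64 = 0.18·11 + 0.08·37 + 0.46·6 + 0.14·14 + 0.14·8 = 10.78
CE = (10.78)² = 116.2084
Risk premium = EV − CE = 184.26 − 116.2084 = 68.0516

$68.05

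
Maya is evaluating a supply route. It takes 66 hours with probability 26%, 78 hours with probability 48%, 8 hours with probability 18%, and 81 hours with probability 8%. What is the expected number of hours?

62.52 hours

EV = 0.26 × 66 + 0.48 × 78 + 0.18 × 8 + 0.08 × 81 = 17.16 + 37.44 + 1.44 + 6.48 = 62.52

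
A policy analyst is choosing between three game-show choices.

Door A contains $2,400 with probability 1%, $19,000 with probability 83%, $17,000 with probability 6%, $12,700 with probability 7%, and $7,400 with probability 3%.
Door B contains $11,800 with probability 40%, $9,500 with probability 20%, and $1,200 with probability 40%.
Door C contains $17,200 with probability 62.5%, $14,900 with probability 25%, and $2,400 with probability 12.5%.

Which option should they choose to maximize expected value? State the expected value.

Door A ($17,925)

Door A = 0.01 × 2400 + 0.83 × 19000 + 0.06 × 17000 + 0.07 × 12700 + 0.03 × 7400 = 24 + 15770 + 1020 + 889 + 222 = 17925
Door B = 0.4 × 11800 + 0.2 × 9500 + 0.4 × 1200 = 4720 + 1900 + 480 = 7100
Door C = 0.625 × 17200 + 0.25 × 14900 + 0.125 × 2400 = 10750 + 3725 + 300 = 14775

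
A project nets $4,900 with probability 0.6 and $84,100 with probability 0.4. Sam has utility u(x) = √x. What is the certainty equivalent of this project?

E[u] = 0.6·√4900 + 0.4·√84100 = 0.6·70 + 0.4·290 = 158
CE = (158)² = 24964

$24,964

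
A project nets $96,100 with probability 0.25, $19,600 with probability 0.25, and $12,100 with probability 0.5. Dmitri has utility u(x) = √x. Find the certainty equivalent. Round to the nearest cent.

$28,056.25

E[u] = 0.25·√96100 + 0.25·√19600 + 0.5·√12100 = 0.25·310 + 0.25·140 + 0.5·110 = 167.5
CE = (167.5)² = 28056.25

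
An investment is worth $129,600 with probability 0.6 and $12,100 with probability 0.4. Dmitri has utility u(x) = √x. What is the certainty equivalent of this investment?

E[u] = 0.6·√129600 + 0.4·√12100 = 0.6·360 + 0.4·110 = 260
CE = (260)² = 67600

$67,600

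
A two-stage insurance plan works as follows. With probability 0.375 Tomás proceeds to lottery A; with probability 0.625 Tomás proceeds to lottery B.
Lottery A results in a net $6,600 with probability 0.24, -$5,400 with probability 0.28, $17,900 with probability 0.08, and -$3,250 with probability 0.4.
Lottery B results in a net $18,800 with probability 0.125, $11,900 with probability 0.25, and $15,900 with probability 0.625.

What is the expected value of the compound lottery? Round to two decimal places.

$9,615.56

EV(A) = 0.24 × 6600 + 0.28 × (-5400) + 0.08 × 17900 + 0.4 × (-3250) = 1584 − 1512 + 1432 − 1300 = 204
EV(B) = 0.125 × 18800 + 0.25 × 11900 + 0.625 × 15900 = 2350 + 2975 + 9937.5 = 15262.5
Overall = 0.375 × 204 + 0.625 × 15262.5 = 76.5 + 9539.0625 = 9615.5625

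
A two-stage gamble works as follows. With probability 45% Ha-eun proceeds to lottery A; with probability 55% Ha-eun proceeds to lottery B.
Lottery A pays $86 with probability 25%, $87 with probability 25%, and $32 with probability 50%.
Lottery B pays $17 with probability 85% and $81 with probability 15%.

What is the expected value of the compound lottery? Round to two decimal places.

EV(A) = 0.25 × 86 + 0.25 × 87 + 0.5 × 32 = 21.5 + 21.75 + 16 = 59.25
EV(B) = 0.85 × 17 + 0.15 × 81 = 14.45 + 12.15 = 26.6
Overall = 0.45 × 59.25 + 0.55 × 26.6 = 26.6625 + 14.63 = 41.2925

$41.29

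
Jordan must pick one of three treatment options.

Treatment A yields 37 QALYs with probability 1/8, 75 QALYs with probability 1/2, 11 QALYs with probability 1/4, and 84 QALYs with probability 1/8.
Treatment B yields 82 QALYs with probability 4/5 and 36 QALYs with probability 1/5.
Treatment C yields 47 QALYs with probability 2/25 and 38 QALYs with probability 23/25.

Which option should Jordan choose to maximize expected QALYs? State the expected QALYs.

Treatment B (72.8 QALYs)

Treatment A = 1/8 × 37 + 1/2 × 75 + 1/4 × 11 + 1/8 × 84 = 4.625 + 37.5 + 2.75 + 10.5 = 55.375
Treatment B = 4/5 × 82 + 1/5 × 36 = 65.6 + 7.2 = 72.8
Treatment C = 2/25 × 47 + 23/25 × 38 = 3.76 + 34.96 = 38.72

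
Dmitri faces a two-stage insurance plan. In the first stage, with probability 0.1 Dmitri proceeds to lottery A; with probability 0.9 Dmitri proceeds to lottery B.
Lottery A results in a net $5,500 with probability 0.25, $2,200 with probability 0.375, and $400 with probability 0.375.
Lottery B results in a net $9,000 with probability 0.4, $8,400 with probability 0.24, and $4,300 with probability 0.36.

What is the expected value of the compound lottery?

EV(A) = 0.25 × 5500 + 0.375 × 2200 + 0.375 × 400 = 1375 + 825 + 150 = 2350
EV(B) = 0.4 × 9000 + 0.24 × 8400 + 0.36 × 4300 = 3600 + 2016 + 1548 = 7164
Overall = 0.1 × 2350 + 0.9 × 7164 = 235 + 6447.6 = 6682.6

$6,682.60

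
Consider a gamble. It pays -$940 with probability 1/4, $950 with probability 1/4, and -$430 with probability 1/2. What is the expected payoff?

EV = 1/4 × (-940) + 1/4 × 950 + 1/2 × (-430) = -235 + 237.5 − 215 = -212.5

-$212.50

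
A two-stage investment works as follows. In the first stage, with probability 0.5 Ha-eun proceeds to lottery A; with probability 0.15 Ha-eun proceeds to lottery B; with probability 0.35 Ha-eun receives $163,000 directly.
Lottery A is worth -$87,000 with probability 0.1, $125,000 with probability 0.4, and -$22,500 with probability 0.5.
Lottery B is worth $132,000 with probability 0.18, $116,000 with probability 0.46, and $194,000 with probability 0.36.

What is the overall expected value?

EV(A) = 0.1 × (-87000) + 0.4 × 125000 + 0.5 × (-22500) = -8700 + 50000 − 11250 = 30050
EV(B) = 0.18 × 132000 + 0.46 × 116000 + 0.36 × 194000 = 23760 + 53360 + 69840 = 146960
Branch C: 163000 (certain)
Overall = 0.5 × 30050 + 0.15 × 146960 + 0.35 × 163000 = 15025 + 22044 + 57050 = 94119

$94,119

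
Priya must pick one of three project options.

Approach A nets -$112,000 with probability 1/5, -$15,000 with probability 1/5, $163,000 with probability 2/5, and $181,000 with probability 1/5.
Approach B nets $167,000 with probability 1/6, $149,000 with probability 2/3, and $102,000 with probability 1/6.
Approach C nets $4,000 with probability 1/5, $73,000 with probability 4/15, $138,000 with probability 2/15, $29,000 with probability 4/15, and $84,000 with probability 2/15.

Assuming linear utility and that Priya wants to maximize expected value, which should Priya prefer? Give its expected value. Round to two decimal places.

Approach B ($144,166.67)

Approach A = 1/5 × (-112000) + 1/5 × (-15000) + 2/5 × 163000 + 1/5 × 181000 = -22400 − 3000 + 65200 + 36200 = 76000
Approach B = 1/6 × 167000 + 2/3 × 149000 + 1/6 × 102000 = 27833.3333 + 99333.3333 + 17000 = 144166.6667
Approach C = 1/5 × 4000 + 4/15 × 73000 + 2/15 × 138000 + 4/15 × 29000 + 2/15 × 84000 = 800 + 19466.6667 + 18400 + 7733.3333 + 11200 = 57600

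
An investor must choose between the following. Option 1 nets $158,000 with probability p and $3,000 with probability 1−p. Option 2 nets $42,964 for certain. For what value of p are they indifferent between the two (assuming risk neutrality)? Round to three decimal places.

p = 0.258

p·158000 + (1−p)·3000 = 42964
155000p + 3000 = 42964
p = (42964 − 3000) / 155000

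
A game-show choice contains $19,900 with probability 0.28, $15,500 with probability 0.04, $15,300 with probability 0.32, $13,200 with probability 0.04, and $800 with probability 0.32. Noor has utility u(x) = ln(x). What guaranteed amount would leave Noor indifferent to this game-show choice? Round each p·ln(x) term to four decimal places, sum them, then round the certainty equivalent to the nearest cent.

$6,370.93

E[u] = 0.28·ln(19900) + 0.04·ln(15500) + 0.32·ln(15300) + 0.04·ln(13200) + 0.32·ln(800) = 2.7716 + 0.3859 + 3.0834 + 0.3795 + 2.1391 = 8.7595
CE = e^8.7595 ≈ 6370.93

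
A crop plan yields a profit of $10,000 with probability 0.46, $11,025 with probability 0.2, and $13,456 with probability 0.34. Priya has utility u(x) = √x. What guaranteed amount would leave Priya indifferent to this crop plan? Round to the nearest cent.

E[u] = 0.46·√10000 + 0.2·√11025 + 0.34·√13456 = 0.46·100 + 0.2·105 + 0.34·116 = 106.44
CE = (106.44)² = 11329.4736

$11,329.47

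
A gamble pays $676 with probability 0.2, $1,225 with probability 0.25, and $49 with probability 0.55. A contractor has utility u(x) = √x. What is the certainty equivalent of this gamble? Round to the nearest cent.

E[u] = 0.2·√676 + 0.25·√1225 + 0.55·√49 = 0.2·26 + 0.25·35 + 0.55·7 = 17.8
CE = (17.8)² = 316.84

$316.84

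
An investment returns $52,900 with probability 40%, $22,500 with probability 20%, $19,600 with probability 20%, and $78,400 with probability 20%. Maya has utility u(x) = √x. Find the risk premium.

$2,824

E[u] = 0.4·√52900 + 0.2·√22500 + 0.2·√19600 + 0.2·√78400 = 0.4·230 + 0.2·150 + 0.2·140 + 0.2·280 = 206
CE = (206)² = 42436
Risk premium = EV − CE = 45260 − 42436 = 2824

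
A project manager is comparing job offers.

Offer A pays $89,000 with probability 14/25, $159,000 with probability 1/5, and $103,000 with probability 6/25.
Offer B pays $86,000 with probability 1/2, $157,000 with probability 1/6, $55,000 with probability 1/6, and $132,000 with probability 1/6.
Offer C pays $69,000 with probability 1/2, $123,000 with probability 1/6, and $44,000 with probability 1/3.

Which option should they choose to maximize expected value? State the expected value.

Offer A ($106,360)

Offer A = 14/25 × 89000 + 1/5 × 159000 + 6/25 × 103000 = 49840 + 31800 + 24720 = 106360
Offer B = 1/2 × 86000 + 1/6 × 157000 + 1/6 × 55000 + 1/6 × 132000 = 43000 + 26166.6667 + 9166.6667 + 22000 = 100333.3333
Offer C = 1/2 × 69000 + 1/6 × 123000 + 1/3 × 44000 = 34500 + 20500 + 14666.6667 = 69666.6667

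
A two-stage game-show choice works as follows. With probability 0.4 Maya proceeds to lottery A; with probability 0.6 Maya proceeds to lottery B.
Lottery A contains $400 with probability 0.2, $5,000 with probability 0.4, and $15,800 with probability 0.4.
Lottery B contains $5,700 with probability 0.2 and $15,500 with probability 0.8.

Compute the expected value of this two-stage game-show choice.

$11,484

EV(A) = 0.2 × 400 + 0.4 × 5000 + 0.4 × 15800 = 80 + 2000 + 6320 = 8400
EV(B) = 0.2 × 5700 + 0.8 × 15500 = 1140 + 12400 = 13540
Overall = 0.4 × 8400 + 0.6 × 13540 = 3360 + 8124 = 11484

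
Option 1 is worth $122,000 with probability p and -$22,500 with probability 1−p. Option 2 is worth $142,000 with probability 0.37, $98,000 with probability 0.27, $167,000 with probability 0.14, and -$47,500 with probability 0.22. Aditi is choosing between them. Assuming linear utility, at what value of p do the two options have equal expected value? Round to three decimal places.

p = 0.792

EV(Option 2) = 0.37 × 142000 + 0.27 × 98000 + 0.14 × 167000 + 0.22 × (-47500) = 52540 + 26460 + 23380 − 10450 = 91930
p·122000 + (1−p)·(-22500) = 91930
144500p − 22500 = 91930
p = (91930 + 22500) / 144500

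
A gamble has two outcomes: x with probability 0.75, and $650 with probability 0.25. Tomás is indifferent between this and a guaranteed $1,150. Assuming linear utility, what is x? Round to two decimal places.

x = $1,316.67

0.75·x + 0.25·650 = 1150
0.75·x = 1150 − 162.5 = 987.5
x = 987.5 / 0.75 = 1316.6667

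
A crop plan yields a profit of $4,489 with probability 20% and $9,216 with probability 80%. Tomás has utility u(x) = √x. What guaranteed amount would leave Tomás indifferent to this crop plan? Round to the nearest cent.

E[u] = 0.2·√4489 + 0.8·√9216 = 0.2·67 + 0.8·96 = 90.2
CE = (90.2)² = 8136.04

$8,136.04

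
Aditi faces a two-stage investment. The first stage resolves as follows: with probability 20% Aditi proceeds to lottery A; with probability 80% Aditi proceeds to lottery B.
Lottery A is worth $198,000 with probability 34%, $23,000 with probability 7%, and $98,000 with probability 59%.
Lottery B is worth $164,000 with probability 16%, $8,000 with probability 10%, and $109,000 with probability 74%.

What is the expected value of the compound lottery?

EV(A) = 0.34 × 198000 + 0.07 × 23000 + 0.59 × 98000 = 67320 + 1610 + 57820 = 126750
EV(B) = 0.16 × 164000 + 0.1 × 8000 + 0.74 × 109000 = 26240 + 800 + 80660 = 107700
Overall = 0.2 × 126750 + 0.8 × 107700 = 25350 + 86160 = 111510

$111,510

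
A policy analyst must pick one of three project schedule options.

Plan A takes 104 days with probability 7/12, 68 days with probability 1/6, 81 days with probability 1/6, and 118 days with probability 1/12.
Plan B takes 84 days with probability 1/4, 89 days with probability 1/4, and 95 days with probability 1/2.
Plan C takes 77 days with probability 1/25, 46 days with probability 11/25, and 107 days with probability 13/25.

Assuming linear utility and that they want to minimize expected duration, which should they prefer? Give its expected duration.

Plan C (78.96 days)

Plan A = 7/12 × 104 + 1/6 × 68 + 1/6 × 81 + 1/12 × 118 = 60.6667 + 11.3333 + 13.5 + 9.8333 = 95.3333
Plan B = 1/4 × 84 + 1/4 × 89 + 1/2 × 95 = 21 + 22.25 + 47.5 = 90.75
Plan C = 1/25 × 77 + 11/25 × 46 + 13/25 × 107 = 3.08 + 20.24 + 55.64 = 78.96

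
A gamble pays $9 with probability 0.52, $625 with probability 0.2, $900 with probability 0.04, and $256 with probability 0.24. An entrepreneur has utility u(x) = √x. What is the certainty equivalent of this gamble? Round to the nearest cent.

E[u] = 0.52·√9 + 0.2·√625 + 0.04·√900 + 0.24·√256 = 0.52·3 + 0.2·25 + 0.04·30 + 0.24·16 = 11.6
CE = (11.6)² = 134.56

$134.56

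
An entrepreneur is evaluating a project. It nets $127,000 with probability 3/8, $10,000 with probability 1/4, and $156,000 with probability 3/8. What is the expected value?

EV = 3/8 × 127000 + 1/4 × 10000 + 3/8 × 156000 = 47625 + 2500 + 58500 = 108625

$108,625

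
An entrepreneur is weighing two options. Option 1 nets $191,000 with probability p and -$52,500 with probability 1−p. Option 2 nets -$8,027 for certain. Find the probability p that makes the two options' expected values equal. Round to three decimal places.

p = 0.183

p·191000 + (1−p)·(-52500) = -8027
243500p − 52500 = -8027
p = (-8027 + 52500) / 243500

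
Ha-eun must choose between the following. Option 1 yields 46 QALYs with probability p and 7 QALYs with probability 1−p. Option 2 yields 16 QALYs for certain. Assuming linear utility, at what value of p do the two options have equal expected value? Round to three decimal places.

p·46 + (1−p)·7 = 16
39p + 7 = 16
p = (16 − 7) / 39

p = 0.231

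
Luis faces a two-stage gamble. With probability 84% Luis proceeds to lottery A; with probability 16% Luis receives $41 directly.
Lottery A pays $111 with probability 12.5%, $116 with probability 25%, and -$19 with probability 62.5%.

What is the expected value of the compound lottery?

$32.60

EV(A) = 0.125 × 111 + 0.25 × 116 + 0.625 × (-19) = 13.875 + 29 − 11.875 = 31
Branch B: 41 (certain)
Overall = 0.84 × 31 + 0.16 × 41 = 26.04 + 6.56 = 32.6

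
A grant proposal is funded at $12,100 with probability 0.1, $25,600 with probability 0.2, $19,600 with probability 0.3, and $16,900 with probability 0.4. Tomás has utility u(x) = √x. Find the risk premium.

E[u] = 0.1·√12100 + 0.2·√25600 + 0.3·√19600 + 0.4·√16900 = 0.1·110 + 0.2·160 + 0.3·140 + 0.4·130 = 137
CE = (137)² = 18769
Risk premium = EV − CE = 18970 − 18769 = 201

$201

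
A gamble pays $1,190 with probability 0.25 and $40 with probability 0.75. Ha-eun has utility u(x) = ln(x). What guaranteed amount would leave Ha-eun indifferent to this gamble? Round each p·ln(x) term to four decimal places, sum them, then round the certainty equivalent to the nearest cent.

E[u] = 0.25·ln(1190) + 0.75·ln(40) = 1.7704 + 2.7667 = 4.5371
CE = e^4.5371 ≈ 93.42

$93.42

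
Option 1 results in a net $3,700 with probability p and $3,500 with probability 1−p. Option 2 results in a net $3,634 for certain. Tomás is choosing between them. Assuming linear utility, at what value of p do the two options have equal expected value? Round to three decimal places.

p·3700 + (1−p)·3500 = 3634
200p + 3500 = 3634
p = (3634 − 3500) / 200

p = 0.670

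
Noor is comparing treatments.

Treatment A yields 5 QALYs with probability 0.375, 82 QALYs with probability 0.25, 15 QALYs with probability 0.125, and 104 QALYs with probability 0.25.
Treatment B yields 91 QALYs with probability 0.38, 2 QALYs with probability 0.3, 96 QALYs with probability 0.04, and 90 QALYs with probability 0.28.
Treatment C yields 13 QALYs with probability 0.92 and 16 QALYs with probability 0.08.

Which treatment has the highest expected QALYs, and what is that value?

Treatment A = 0.375 × 5 + 0.25 × 82 + 0.125 × 15 + 0.25 × 104 = 1.875 + 20.5 + 1.875 + 26 = 50.25
Treatment B = 0.38 × 91 + 0.3 × 2 + 0.04 × 96 + 0.28 × 90 = 34.58 + 0.6 + 3.84 + 25.2 = 64.22
Treatment C = 0.92 × 13 + 0.08 × 16 = 11.96 + 1.28 = 13.24

Treatment B (64.22 QALYs)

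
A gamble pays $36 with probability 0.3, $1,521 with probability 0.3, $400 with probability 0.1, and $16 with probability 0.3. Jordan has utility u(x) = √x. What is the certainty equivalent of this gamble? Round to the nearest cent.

E[u] = 0.3·√36 + 0.3·√1521 + 0.1·√400 + 0.3·√16 = 0.3·6 + 0.3·39 + 0.1·20 + 0.3·4 = 16.7
CE = (16.7)² = 278.89

$278.89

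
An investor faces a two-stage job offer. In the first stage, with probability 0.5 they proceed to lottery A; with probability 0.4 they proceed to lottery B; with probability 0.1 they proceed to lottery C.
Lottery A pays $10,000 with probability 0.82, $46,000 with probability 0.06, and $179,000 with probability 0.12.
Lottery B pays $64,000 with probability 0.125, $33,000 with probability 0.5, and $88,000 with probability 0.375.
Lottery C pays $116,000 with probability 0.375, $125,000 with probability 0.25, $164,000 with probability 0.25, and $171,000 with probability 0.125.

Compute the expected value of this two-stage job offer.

$52,932.50

EV(A) = 0.82 × 10000 + 0.06 × 46000 + 0.12 × 179000 = 8200 + 2760 + 21480 = 32440
EV(B) = 0.125 × 64000 + 0.5 × 33000 + 0.375 × 88000 = 8000 + 16500 + 33000 = 57500
EV(C) = 0.375 × 116000 + 0.25 × 125000 + 0.25 × 164000 + 0.125 × 171000 = 43500 + 31250 + 41000 + 21375 = 137125
Overall = 0.5 × 32440 + 0.4 × 57500 + 0.1 × 137125 = 16220 + 23000 + 13712.5 = 52932.5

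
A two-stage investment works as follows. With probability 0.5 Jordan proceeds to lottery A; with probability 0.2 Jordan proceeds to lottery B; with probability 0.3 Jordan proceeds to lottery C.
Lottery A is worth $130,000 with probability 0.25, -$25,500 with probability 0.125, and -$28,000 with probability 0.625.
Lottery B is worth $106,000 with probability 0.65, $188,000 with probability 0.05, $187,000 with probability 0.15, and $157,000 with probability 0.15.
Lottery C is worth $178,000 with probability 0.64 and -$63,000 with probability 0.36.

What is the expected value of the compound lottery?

EV(A) = 0.25 × 130000 + 0.125 × (-25500) + 0.625 × (-28000) = 32500 − 3187.5 − 17500 = 11812.5
EV(B) = 0.65 × 106000 + 0.05 × 188000 + 0.15 × 187000 + 0.15 × 157000 = 68900 + 9400 + 28050 + 23550 = 129900
EV(C) = 0.64 × 178000 + 0.36 × (-63000) = 113920 − 22680 = 91240
Overall = 0.5 × 11812.5 + 0.2 × 129900 + 0.3 × 91240 = 5906.25 + 25980 + 27372 = 59258.25

$59,258.25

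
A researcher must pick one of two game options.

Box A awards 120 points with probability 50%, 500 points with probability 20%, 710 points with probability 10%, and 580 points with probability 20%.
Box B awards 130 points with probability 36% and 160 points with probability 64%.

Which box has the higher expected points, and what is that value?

Box A (347 points)

Box A = 0.5 × 120 + 0.2 × 500 + 0.1 × 710 + 0.2 × 580 = 60 + 100 + 71 + 116 = 347
Box B = 0.36 × 130 + 0.64 × 160 = 46.8 + 102.4 = 149.2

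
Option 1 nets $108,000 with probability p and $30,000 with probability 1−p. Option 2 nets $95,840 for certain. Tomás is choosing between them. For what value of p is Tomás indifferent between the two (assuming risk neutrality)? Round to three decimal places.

p = 0.844

p·108000 + (1−p)·30000 = 95840
78000p + 30000 = 95840
p = (95840 − 30000) / 78000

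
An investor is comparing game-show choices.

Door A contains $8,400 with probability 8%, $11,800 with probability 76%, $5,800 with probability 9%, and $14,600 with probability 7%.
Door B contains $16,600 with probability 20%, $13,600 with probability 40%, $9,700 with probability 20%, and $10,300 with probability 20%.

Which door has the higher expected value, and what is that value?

Door A = 0.08 × 8400 + 0.76 × 11800 + 0.09 × 5800 + 0.07 × 14600 = 672 + 8968 + 522 + 1022 = 11184
Door B = 0.2 × 16600 + 0.4 × 13600 + 0.2 × 9700 + 0.2 × 10300 = 3320 + 5440 + 1940 + 2060 = 12760

Door B ($12,760)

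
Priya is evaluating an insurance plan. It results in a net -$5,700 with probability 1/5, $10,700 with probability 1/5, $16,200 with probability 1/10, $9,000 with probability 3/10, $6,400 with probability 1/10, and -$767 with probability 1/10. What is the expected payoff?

$5,883.30

EV = 1/5 × (-5700) + 1/5 × 10700 + 1/10 × 16200 + 3/10 × 9000 + 1/10 × 6400 + 1/10 × (-767) = -1140 + 2140 + 1620 + 2700 + 640 − 76.7 = 5883.3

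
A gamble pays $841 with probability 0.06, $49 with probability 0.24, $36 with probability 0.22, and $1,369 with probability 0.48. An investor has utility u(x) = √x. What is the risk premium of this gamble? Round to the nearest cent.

E[u] = 0.06·√841 + 0.24·√49 + 0.22·√36 + 0.48·√1369 = 0.06·29 + 0.24·7 + 0.22·6 + 0.48·37 = 22.5
CE = (22.5)² = 506.25
Risk premium = EV − CE = 727.26 − 506.25 = 221.01

$221.01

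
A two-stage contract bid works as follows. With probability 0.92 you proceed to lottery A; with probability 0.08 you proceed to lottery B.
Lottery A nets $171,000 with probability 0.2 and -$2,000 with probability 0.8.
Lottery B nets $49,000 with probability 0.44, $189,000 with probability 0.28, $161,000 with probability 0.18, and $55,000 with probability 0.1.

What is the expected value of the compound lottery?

$38,708.80

EV(A) = 0.2 × 171000 + 0.8 × (-2000) = 34200 − 1600 = 32600
EV(B) = 0.44 × 49000 + 0.28 × 189000 + 0.18 × 161000 + 0.1 × 55000 = 21560 + 52920 + 28980 + 5500 = 108960
Overall = 0.92 × 32600 + 0.08 × 108960 = 29992 + 8716.8 = 38708.8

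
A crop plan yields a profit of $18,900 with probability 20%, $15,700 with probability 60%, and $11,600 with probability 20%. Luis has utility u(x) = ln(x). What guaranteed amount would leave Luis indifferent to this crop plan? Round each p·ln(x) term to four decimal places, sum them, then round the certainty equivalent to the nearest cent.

$15,336.64

E[u] = 0.2·ln(18900) + 0.6·ln(15700) + 0.2·ln(11600) = 1.9694 + 5.7968 + 1.8718 = 9.6380
CE = e^9.6380 ≈ 15336.64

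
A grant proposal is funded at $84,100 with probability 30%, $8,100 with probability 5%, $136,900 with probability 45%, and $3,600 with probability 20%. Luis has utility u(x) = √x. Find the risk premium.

E[u] = 0.3·√84100 + 0.05·√8100 + 0.45·√136900 + 0.2·√3600 = 0.3·290 + 0.05·90 + 0.45·370 + 0.2·60 = 270
CE = (270)² = 72900
Risk premium = EV − CE = 87960 − 72900 = 15060

$15,060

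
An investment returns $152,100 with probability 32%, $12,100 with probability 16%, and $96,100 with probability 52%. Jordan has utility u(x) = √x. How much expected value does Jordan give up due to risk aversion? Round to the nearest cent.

E[u] = 0.32·√152100 + 0.16·√12100 + 0.52·√96100 = 0.32·390 + 0.16·110 + 0.52·310 = 303.6
CE = (303.6)² = 92172.96
Risk premium = EV − CE = 100580 − 92172.96 = 8407.04

$8,407.04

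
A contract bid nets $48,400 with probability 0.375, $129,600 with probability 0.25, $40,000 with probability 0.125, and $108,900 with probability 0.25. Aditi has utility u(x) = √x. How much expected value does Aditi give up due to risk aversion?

$4,375

E[u] = 0.375·√48400 + 0.25·√129600 + 0.125·√40000 + 0.25·√108900 = 0.375·220 + 0.25·360 + 0.125·200 + 0.25·330 = 280
CE = (280)² = 78400
Risk premium = EV − CE = 82775 − 78400 = 4375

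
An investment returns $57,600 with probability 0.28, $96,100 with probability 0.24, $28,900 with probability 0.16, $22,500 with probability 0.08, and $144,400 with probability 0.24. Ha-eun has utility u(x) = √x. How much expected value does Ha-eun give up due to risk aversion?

E[u] = 0.28·√57600 + 0.24·√96100 + 0.16·√28900 + 0.08·√22500 + 0.24·√144400 = 0.28·240 + 0.24·310 + 0.16·170 + 0.08·150 + 0.24·380 = 272
CE = (272)² = 73984
Risk premium = EV − CE = 80272 − 73984 = 6288

$6,288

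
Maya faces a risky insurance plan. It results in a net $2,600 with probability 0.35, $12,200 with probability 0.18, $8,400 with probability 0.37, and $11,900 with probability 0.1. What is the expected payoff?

$7,404

EV = 0.35 × 2600 + 0.18 × 12200 + 0.37 × 8400 + 0.1 × 11900 = 910 + 2196 + 3108 + 1190 = 7404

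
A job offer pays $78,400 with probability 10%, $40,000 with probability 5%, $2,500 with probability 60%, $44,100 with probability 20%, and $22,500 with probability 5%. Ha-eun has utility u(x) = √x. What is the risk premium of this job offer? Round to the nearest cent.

$7,478.75

E[u] = 0.1·√78400 + 0.05·√40000 + 0.6·√2500 + 0.2·√44100 + 0.05·√22500 = 0.1·280 + 0.05·200 + 0.6·50 + 0.2·210 + 0.05·150 = 117.5
CE = (117.5)² = 13806.25
Risk premium = EV − CE = 21285 − 13806.25 = 7478.75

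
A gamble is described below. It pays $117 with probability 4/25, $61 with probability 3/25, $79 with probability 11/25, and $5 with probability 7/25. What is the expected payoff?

$62.20

EV = 4/25 × 117 + 3/25 × 61 + 11/25 × 79 + 7/25 × 5 = 18.72 + 7.32 + 34.76 + 1.4 = 62.2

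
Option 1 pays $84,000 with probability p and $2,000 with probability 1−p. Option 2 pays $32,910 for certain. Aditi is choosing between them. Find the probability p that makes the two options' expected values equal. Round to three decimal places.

p = 0.377

p·84000 + (1−p)·2000 = 32910
82000p + 2000 = 32910
p = (32910 − 2000) / 82000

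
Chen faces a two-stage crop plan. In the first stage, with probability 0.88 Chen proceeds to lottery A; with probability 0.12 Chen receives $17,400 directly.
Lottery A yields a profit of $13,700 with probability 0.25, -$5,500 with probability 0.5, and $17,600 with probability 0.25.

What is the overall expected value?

$6,554

EV(A) = 0.25 × 13700 + 0.5 × (-5500) + 0.25 × 17600 = 3425 − 2750 + 4400 = 5075
Branch B: 17400 (certain)
Overall = 0.88 × 5075 + 0.12 × 17400 = 4466 + 2088 = 6554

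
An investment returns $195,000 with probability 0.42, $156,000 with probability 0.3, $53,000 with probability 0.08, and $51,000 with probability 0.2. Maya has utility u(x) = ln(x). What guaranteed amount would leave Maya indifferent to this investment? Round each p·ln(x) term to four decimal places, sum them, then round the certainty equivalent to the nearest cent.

$125,655.59

E[u] = 0.42·ln(195000) + 0.3·ln(156000) + 0.08·ln(53000) + 0.2·ln(51000) = 5.1159 + 3.5873 + 0.8702 + 2.1679 = 11.7413
CE = e^11.7413 ≈ 125655.59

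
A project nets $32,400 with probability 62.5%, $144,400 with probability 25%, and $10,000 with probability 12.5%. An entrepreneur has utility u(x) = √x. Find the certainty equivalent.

E[u] = 0.625·√32400 + 0.25·√144400 + 0.125·√10000 = 0.625·180 + 0.25·380 + 0.125·100 = 220
CE = (220)² = 48400

$48,400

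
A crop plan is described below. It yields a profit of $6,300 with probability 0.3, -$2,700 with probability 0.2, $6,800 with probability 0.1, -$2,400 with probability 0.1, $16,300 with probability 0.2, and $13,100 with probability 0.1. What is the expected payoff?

EV = 0.3 × 6300 + 0.2 × (-2700) + 0.1 × 6800 + 0.1 × (-2400) + 0.2 × 16300 + 0.1 × 13100 = 1890 − 540 + 680 − 240 + 3260 + 1310 = 6360

$6,360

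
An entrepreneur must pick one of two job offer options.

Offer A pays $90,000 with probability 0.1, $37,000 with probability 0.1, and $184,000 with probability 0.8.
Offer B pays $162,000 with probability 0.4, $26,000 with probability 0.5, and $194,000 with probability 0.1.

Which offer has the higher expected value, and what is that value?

Offer A = 0.1 × 90000 + 0.1 × 37000 + 0.8 × 184000 = 9000 + 3700 + 147200 = 159900
Offer B = 0.4 × 162000 + 0.5 × 26000 + 0.1 × 194000 = 64800 + 13000 + 19400 = 97200

Offer A ($159,900)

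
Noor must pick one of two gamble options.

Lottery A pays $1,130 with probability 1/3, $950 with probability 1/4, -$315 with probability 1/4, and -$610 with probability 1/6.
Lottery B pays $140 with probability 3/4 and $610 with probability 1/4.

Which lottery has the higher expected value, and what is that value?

Lottery A = 1/3 × 1130 + 1/4 × 950 + 1/4 × (-315) + 1/6 × (-610) = 376.6667 + 237.5 − 78.75 − 101.6667 = 433.75
Lottery B = 3/4 × 140 + 1/4 × 610 = 105 + 152.5 = 257.5

Lottery A ($433.75)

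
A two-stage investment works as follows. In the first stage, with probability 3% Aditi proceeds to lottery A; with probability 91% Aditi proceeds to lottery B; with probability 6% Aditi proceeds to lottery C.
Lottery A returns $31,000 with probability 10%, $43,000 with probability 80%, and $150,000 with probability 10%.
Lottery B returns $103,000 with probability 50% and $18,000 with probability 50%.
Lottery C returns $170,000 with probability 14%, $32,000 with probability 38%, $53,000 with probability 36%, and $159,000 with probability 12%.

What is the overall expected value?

$61,077.20

EV(A) = 0.1 × 31000 + 0.8 × 43000 + 0.1 × 150000 = 3100 + 34400 + 15000 = 52500
EV(B) = 0.5 × 103000 + 0.5 × 18000 = 51500 + 9000 = 60500
EV(C) = 0.14 × 170000 + 0.38 × 32000 + 0.36 × 53000 + 0.12 × 159000 = 23800 + 12160 + 19080 + 19080 = 74120
Overall = 0.03 × 52500 + 0.91 × 60500 + 0.06 × 74120 = 1575 + 55055 + 4447.2 = 61077.2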